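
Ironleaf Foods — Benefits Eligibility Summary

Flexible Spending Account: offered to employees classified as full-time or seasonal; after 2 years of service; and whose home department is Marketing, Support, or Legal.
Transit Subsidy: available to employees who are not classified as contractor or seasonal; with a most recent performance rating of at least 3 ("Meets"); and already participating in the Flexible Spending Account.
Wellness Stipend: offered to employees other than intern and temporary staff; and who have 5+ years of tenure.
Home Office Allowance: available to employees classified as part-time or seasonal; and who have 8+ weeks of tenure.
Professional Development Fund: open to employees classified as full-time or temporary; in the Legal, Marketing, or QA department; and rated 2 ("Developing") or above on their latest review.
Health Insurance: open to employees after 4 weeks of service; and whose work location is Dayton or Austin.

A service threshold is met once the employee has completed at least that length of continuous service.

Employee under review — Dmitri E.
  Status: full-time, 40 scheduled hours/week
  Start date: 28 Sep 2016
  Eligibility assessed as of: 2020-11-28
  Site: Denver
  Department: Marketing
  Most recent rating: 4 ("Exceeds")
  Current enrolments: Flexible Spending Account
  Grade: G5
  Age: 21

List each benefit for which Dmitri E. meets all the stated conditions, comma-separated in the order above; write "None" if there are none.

Flexible Spending Account, Transit Subsidy, Professional Development Fund

Service from 28 Sep 2016 to 2020-11-28: 1522 days.
Flexible Spending Account — status full-time ✓; service 1522 days ≥ 2 years (≈730 days) ✓; dept Marketing ✓ → eligible.
Transit Subsidy — status full-time ✓ (not excluded); rating 4 ≥ 3 ✓; enrolled in Flexible Spending Account ✓ → eligible.
Wellness Stipend — status full-time ✓ (not excluded); service 1522 days < 5 years (≈1825 days) ✗ → not eligible.
Home Office Allowance — status full-time ✗ (requires part-time or seasonal) → not eligible.
Professional Development Fund — status full-time ✓; dept Marketing ✓; rating 4 ≥ 2 ✓ → eligible.
Health Insurance — service 1522 days ≥ 4 weeks (≈28 days) ✓; site Denver ✗ (not Dayton or Austin) → not eligible.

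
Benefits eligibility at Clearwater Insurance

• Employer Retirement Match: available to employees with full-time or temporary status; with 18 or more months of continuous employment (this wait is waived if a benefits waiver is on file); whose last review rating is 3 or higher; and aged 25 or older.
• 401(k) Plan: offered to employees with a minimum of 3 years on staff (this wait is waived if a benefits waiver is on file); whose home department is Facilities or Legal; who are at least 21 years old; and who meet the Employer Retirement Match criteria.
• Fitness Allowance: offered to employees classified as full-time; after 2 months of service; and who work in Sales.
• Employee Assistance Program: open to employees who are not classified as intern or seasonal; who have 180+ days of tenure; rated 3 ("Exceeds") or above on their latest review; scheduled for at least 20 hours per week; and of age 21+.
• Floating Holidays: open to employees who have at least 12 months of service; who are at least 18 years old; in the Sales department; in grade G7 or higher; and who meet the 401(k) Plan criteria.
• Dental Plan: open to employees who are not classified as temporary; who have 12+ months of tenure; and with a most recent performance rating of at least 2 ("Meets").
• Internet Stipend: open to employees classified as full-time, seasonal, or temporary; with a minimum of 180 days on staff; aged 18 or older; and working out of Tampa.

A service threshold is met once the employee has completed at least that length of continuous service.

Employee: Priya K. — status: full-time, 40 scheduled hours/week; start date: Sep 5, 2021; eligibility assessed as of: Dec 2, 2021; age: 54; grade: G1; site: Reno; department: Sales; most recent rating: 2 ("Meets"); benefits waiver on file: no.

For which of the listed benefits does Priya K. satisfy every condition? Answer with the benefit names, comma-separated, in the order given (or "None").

Service from Sep 5, 2021 to Dec 2, 2021: 88 days.
Employer Retirement Match — status full-time ✓; no waiver, service 88 days < 18 months (≈540 days) ✗ → not eligible.
401(k) Plan — no waiver, service 88 days < 3 years (≈1095 days) ✗ → not eligible.
Fitness Allowance — status full-time ✓; service 88 days ≥ 2 months (≈60 days) ✓; dept Sales ✓ → eligible.
Employee Assistance Program — status full-time ✓ (not excluded); service 88 days < 180 days ✗ → not eligible.
Floating Holidays — service 88 days < 12 months (≈360 days) ✗ → not eligible.
Dental Plan — status full-time ✓ (not excluded); service 88 days < 12 months (≈360 days) ✗ → not eligible.
Internet Stipend — status full-time ✓; service 88 days < 180 days ✗ → not eligible.

Fitness Allowance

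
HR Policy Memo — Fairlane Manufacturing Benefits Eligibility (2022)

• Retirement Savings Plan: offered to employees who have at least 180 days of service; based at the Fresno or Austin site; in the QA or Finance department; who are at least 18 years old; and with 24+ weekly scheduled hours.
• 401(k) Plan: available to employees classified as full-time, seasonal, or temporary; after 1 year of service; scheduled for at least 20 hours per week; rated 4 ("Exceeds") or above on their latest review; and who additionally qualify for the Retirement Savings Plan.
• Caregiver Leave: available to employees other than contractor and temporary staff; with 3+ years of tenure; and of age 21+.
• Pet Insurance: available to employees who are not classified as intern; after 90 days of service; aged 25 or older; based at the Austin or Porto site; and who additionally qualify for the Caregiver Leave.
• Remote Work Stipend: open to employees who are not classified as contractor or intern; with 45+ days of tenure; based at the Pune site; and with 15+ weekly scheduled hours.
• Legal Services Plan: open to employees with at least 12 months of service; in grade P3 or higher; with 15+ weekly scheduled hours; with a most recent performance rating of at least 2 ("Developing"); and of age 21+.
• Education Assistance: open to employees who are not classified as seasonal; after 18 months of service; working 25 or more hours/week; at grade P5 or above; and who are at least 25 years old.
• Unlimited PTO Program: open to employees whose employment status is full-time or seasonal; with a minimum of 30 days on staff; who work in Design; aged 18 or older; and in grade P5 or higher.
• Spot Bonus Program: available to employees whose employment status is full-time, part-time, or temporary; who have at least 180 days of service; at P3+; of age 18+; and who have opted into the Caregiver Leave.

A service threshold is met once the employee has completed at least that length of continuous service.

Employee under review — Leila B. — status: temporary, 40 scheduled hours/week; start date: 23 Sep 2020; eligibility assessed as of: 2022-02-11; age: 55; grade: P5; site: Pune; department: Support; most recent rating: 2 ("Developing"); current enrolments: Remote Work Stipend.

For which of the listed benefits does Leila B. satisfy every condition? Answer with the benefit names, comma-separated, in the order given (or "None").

Remote Work Stipend, Legal Services Plan

Service from 23 Sep 2020 to 2022-02-11: 506 days.
Retirement Savings Plan — service 506 days ≥ 180 days ✓; site Pune ✗ (not Fresno or Austin) → not eligible.
401(k) Plan — status temporary ✓; service 506 days ≥ 1 year (≈365 days) ✓; 40 hrs/wk ≥ 20 ✓; rating 2 < 4 ✗ → not eligible.
Caregiver Leave — status temporary ✗ (excluded) → not eligible.
Pet Insurance — status temporary ✓ (not excluded); service 506 days ≥ 90 days ✓; age 55 ≥ 25 ✓; site Pune ✗ (not Austin or Porto) → not eligible.
Remote Work Stipend — status temporary ✓ (not excluded); service 506 days ≥ 45 days ✓; site Pune ✓; 40 hrs/wk ≥ 15 ✓ → eligible.
Legal Services Plan — service 506 days ≥ 12 months (≈360 days) ✓; grade P5 ≥ P3 ✓; 40 hrs/wk ≥ 15 ✓; rating 2 ≥ 2 ✓; age 55 ≥ 21 ✓ → eligible.
Education Assistance — status temporary ✓ (not excluded); service 506 days < 18 months (≈540 days) ✗ → not eligible.
Unlimited PTO Program — status temporary ✗ (requires full-time or seasonal) → not eligible.
Spot Bonus Program — status temporary ✓; service 506 days ≥ 180 days ✓; grade P5 ≥ P3 ✓; age 55 ≥ 18 ✓; not enrolled in Caregiver Leave ✗ → not eligible.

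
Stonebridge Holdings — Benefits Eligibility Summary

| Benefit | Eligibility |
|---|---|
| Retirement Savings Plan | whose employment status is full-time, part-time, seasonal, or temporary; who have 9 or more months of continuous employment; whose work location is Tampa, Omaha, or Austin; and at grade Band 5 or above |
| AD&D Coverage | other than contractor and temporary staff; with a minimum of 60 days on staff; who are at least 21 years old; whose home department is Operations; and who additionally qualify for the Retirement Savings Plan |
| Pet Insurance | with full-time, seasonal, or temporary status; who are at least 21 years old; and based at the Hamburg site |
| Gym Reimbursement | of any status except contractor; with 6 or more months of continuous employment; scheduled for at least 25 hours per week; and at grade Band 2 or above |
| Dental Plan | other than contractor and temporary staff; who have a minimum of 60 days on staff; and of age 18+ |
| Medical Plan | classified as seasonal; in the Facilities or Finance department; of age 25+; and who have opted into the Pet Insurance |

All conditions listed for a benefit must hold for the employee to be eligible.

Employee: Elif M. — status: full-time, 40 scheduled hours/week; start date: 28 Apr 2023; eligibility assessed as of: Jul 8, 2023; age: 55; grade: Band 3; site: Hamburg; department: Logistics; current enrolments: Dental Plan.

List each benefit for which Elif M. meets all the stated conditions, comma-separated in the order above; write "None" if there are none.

Pet Insurance, Dental Plan

Service from 28 Apr 2023 to Jul 8, 2023: 71 days.
Retirement Savings Plan — status full-time ✓; service 71 days < 9 months (≈270 days) ✗ → not eligible.
AD&D Coverage — status full-time ✓ (not excluded); service 71 days ≥ 60 days ✓; age 55 ≥ 21 ✓; dept Logistics ✗ → not eligible.
Pet Insurance — status full-time ✓; age 55 ≥ 21 ✓; site Hamburg ✓ → eligible.
Gym Reimbursement — status full-time ✓ (not excluded); service 71 days < 6 months (≈180 days) ✗ → not eligible.
Dental Plan — status full-time ✓ (not excluded); service 71 days ≥ 60 days ✓; age 55 ≥ 18 ✓ → eligible.
Medical Plan — status full-time ✗ (requires seasonal) → not eligible.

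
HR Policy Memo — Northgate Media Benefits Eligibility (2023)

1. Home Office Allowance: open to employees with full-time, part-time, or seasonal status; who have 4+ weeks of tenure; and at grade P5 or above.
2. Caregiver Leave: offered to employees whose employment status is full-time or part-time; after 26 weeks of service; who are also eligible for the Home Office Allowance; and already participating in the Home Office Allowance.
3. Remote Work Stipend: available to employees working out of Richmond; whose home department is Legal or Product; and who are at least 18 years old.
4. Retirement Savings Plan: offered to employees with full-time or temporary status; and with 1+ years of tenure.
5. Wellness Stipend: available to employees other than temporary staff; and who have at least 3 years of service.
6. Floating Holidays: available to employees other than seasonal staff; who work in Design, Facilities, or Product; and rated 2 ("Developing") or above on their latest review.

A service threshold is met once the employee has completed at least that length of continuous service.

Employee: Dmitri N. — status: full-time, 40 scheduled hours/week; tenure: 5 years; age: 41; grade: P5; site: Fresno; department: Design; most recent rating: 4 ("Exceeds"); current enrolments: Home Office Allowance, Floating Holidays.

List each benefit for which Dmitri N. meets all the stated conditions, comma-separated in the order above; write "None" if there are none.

Home Office Allowance, Caregiver Leave, Retirement Savings Plan, Wellness Stipend, Floating Holidays

Home Office Allowance — status full-time ✓; service 5 years ≥ 4 weeks (≈28 days) ✓; grade P5 ≥ P5 ✓ → eligible.
Caregiver Leave — status full-time ✓; service 5 years ≥ 26 weeks (≈182 days) ✓; eligible for Home Office Allowance ✓; enrolled in Home Office Allowance ✓ → eligible.
Remote Work Stipend — site Fresno ✗ (not Richmond) → not eligible.
Retirement Savings Plan — status full-time ✓; service 5 years ≥ 1 year ✓ → eligible.
Wellness Stipend — status full-time ✓ (not excluded); service 5 years ≥ 3 years ✓ → eligible.
Floating Holidays — status full-time ✓ (not excluded); dept Design ✓; rating 4 ≥ 2 ✓ → eligible.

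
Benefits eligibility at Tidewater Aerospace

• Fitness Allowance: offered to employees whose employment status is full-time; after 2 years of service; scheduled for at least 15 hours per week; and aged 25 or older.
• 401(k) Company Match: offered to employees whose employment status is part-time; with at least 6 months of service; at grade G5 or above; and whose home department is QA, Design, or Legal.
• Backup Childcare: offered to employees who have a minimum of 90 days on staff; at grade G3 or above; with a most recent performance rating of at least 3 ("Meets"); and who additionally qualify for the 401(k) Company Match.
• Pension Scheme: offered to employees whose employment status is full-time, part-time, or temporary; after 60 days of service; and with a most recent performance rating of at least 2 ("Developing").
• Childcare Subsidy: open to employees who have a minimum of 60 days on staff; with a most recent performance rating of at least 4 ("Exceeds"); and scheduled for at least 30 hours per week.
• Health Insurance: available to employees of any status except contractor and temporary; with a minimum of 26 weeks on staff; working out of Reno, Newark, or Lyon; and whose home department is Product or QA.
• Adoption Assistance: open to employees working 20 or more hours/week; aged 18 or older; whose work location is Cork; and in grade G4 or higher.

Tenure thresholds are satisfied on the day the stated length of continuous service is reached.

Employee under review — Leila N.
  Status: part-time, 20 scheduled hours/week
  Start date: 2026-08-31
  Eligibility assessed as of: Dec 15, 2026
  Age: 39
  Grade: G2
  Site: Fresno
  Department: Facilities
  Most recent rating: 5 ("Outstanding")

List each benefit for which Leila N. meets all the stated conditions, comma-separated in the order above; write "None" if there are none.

Pension Scheme

Service from 2026-08-31 to Dec 15, 2026: 106 days.
Fitness Allowance — status part-time ✗ (requires full-time) → not eligible.
401(k) Company Match — status part-time ✓; service 106 days < 6 months (≈180 days) ✗ → not eligible.
Backup Childcare — service 106 days ≥ 90 days ✓; grade G2 < G3 ✗ → not eligible.
Pension Scheme — status part-time ✓; service 106 days ≥ 60 days ✓; rating 5 ≥ 2 ✓ → eligible.
Childcare Subsidy — service 106 days ≥ 60 days ✓; rating 5 ≥ 4 ✓; 20 hrs/wk < 30 ✗ → not eligible.
Health Insurance — status part-time ✓ (not excluded); service 106 days < 26 weeks (≈182 days) ✗ → not eligible.
Adoption Assistance — 20 hrs/wk ≥ 20 ✓; age 39 ≥ 18 ✓; site Fresno ✗ (not Cork) → not eligible.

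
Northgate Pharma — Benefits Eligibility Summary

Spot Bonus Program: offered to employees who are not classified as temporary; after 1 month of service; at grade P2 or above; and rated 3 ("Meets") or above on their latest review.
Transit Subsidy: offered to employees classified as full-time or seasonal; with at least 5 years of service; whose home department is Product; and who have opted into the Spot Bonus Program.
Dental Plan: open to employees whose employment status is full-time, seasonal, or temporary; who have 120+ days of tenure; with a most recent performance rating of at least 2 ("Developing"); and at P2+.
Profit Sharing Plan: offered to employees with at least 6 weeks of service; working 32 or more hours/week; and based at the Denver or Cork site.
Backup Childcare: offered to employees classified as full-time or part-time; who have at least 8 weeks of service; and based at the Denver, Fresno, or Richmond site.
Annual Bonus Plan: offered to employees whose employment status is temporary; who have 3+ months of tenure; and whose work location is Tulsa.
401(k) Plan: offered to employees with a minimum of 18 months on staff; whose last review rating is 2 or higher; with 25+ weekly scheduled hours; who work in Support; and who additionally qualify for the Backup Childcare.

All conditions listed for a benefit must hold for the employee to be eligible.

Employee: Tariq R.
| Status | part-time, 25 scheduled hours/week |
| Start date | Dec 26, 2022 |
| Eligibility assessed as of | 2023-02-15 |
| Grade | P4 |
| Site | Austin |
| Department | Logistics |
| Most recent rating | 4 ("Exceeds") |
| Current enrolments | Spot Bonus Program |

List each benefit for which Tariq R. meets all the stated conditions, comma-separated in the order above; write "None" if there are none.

Service from Dec 26, 2022 to 2023-02-15: 51 days.
Spot Bonus Program — status part-time ✓ (not excluded); service 51 days ≥ 1 month (≈30 days) ✓; grade P4 ≥ P2 ✓; rating 4 ≥ 3 ✓ → eligible.
Transit Subsidy — status part-time ✗ (requires full-time or seasonal) → not eligible.
Dental Plan — status part-time ✗ (requires full-time, seasonal, or temporary) → not eligible.
Profit Sharing Plan — service 51 days ≥ 6 weeks (≈42 days) ✓; 25 hrs/wk < 32 ✗ → not eligible.
Backup Childcare — status part-time ✓; service 51 days < 8 weeks (≈56 days) ✗ → not eligible.
Annual Bonus Plan — status part-time ✗ (requires temporary) → not eligible.
401(k) Plan — service 51 days < 18 months (≈540 days) ✗ → not eligible.

Spot Bonus Program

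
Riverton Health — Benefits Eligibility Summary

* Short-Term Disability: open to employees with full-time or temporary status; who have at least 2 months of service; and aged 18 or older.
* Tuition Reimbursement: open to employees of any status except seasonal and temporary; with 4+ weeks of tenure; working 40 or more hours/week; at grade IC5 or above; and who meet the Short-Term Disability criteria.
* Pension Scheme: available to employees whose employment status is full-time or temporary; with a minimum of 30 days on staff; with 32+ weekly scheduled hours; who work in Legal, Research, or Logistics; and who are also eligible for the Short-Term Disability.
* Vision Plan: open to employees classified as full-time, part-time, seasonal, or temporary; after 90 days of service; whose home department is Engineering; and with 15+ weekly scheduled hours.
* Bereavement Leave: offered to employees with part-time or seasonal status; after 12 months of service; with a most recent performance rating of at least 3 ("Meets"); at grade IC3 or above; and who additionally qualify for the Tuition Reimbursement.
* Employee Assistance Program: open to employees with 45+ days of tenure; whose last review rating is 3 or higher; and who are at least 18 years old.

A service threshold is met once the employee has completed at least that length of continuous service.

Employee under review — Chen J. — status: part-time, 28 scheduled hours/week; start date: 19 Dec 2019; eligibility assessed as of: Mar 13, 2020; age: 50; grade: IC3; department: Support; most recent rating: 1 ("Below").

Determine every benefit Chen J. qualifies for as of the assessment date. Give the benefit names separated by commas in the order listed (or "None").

Service from 19 Dec 2019 to Mar 13, 2020: 85 days.
Short-Term Disability — status part-time ✗ (requires full-time or temporary) → not eligible.
Tuition Reimbursement — status part-time ✓ (not excluded); service 85 days ≥ 4 weeks (≈28 days) ✓; 28 hrs/wk < 40 ✗ → not eligible.
Pension Scheme — status part-time ✗ (requires full-time or temporary) → not eligible.
Vision Plan — status part-time ✓; service 85 days < 90 days ✗ → not eligible.
Bereavement Leave — status part-time ✓; service 85 days < 12 months (≈360 days) ✗ → not eligible.
Employee Assistance Program — service 85 days ≥ 45 days ✓; rating 1 < 3 ✗ → not eligible.

None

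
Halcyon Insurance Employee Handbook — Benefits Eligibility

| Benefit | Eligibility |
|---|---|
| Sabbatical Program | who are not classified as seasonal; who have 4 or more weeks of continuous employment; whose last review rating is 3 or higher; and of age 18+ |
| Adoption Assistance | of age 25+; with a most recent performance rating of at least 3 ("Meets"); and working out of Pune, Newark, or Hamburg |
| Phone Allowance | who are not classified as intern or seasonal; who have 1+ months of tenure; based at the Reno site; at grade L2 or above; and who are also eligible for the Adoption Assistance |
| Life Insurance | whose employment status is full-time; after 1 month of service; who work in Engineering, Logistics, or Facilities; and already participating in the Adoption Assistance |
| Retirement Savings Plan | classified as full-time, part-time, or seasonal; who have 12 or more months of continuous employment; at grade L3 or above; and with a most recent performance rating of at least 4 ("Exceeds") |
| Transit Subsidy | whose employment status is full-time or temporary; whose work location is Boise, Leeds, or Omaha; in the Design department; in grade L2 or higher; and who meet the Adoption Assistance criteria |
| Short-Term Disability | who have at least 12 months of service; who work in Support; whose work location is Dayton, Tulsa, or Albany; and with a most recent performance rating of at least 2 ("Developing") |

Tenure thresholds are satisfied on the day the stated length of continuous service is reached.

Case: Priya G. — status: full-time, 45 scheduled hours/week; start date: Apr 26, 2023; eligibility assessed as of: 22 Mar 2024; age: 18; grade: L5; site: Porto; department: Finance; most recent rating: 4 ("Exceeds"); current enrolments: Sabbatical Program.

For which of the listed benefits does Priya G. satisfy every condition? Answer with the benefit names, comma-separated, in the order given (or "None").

Sabbatical Program

Service from Apr 26, 2023 to 22 Mar 2024: 331 days.
Sabbatical Program — status full-time ✓ (not excluded); service 331 days ≥ 4 weeks (≈28 days) ✓; rating 4 ≥ 3 ✓; age 18 ≥ 18 ✓ → eligible.
Adoption Assistance — age 18 < 25 ✗ → not eligible.
Phone Allowance — status full-time ✓ (not excluded); service 331 days ≥ 1 month (≈30 days) ✓; site Porto ✗ (not Reno) → not eligible.
Life Insurance — status full-time ✓; service 331 days ≥ 1 month (≈30 days) ✓; dept Finance ✗ → not eligible.
Retirement Savings Plan — status full-time ✓; service 331 days < 12 months (≈360 days) ✗ → not eligible.
Transit Subsidy — status full-time ✓; site Porto ✗ (not Boise, Leeds, or Omaha) → not eligible.
Short-Term Disability — service 331 days < 12 months (≈360 days) ✗ → not eligible.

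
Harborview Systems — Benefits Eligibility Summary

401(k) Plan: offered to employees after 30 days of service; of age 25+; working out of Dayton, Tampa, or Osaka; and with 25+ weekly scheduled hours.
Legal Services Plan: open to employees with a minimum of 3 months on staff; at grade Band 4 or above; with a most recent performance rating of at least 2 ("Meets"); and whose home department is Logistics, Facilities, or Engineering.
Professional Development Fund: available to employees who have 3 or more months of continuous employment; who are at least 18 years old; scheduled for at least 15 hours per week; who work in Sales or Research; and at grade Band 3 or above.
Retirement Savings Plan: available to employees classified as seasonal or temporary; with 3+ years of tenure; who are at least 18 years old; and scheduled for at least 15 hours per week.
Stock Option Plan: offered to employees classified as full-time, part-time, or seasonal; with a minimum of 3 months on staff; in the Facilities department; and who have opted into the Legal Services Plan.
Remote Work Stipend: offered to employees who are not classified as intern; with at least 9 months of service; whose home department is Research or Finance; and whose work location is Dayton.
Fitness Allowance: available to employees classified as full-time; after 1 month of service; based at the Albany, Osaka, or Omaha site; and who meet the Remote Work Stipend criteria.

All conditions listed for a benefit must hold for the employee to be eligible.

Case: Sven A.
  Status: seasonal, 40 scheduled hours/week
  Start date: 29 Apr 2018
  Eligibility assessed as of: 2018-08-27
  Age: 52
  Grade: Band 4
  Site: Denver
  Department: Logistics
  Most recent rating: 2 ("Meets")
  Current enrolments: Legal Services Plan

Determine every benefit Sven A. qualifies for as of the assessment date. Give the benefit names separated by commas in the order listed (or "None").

Service from 29 Apr 2018 to 2018-08-27: 120 days.
401(k) Plan — service 120 days ≥ 30 days ✓; age 52 ≥ 25 ✓; site Denver ✗ (not Dayton, Tampa, or Osaka) → not eligible.
Legal Services Plan — service 120 days ≥ 3 months (≈90 days) ✓; grade Band 4 ≥ Band 4 ✓; rating 2 ≥ 2 ✓; dept Logistics ✓ → eligible.
Professional Development Fund — service 120 days ≥ 3 months (≈90 days) ✓; age 52 ≥ 18 ✓; 40 hrs/wk ≥ 15 ✓; dept Logistics ✗ → not eligible.
Retirement Savings Plan — status seasonal ✓; service 120 days < 3 years (≈1095 days) ✗ → not eligible.
Stock Option Plan — status seasonal ✓; service 120 days ≥ 3 months (≈90 days) ✓; dept Logistics ✗ → not eligible.
Remote Work Stipend — status seasonal ✓ (not excluded); service 120 days < 9 months (≈270 days) ✗ → not eligible.
Fitness Allowance — status seasonal ✗ (requires full-time) → not eligible.

Legal Services Plan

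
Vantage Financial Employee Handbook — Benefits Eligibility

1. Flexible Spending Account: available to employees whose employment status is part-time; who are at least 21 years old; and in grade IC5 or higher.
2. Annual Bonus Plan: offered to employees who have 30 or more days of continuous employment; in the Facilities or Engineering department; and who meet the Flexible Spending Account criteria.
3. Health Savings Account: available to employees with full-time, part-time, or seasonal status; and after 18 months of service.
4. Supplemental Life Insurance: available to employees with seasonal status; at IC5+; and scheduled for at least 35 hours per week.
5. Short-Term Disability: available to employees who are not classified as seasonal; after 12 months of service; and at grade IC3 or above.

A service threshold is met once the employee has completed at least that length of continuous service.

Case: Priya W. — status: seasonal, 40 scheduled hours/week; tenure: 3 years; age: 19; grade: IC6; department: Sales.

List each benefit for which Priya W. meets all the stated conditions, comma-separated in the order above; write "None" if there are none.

Flexible Spending Account — status seasonal ✗ (requires part-time) → not eligible.
Annual Bonus Plan — service 3 years ≥ 30 days ✓; dept Sales ✗ → not eligible.
Health Savings Account — status seasonal ✓; service 3 years ≥ 18 months (≈540 days) ✓ → eligible.
Supplemental Life Insurance — status seasonal ✓; grade IC6 ≥ IC5 ✓; 40 hrs/wk ≥ 35 ✓ → eligible.
Short-Term Disability — status seasonal ✗ (excluded) → not eligible.

Health Savings Account, Supplemental Life Insurance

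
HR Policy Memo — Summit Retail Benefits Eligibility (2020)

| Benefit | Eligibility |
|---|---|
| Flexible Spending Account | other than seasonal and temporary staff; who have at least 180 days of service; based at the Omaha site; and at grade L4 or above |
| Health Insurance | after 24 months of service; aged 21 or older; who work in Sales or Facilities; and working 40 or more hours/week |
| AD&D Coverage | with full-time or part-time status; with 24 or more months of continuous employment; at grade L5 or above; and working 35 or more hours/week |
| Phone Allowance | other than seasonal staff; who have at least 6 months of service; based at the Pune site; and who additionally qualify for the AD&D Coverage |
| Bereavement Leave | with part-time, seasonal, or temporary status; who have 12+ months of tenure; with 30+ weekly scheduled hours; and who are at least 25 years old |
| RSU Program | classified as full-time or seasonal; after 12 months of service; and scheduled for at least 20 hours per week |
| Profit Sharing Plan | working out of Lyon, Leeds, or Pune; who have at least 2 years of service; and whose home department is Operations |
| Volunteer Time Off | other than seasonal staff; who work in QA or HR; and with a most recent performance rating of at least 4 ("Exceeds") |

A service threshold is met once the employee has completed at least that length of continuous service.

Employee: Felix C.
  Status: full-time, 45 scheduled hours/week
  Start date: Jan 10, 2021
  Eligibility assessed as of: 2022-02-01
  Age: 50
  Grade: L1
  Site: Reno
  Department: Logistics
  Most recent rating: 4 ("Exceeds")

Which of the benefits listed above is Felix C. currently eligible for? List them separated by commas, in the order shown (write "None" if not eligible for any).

Service from Jan 10, 2021 to 2022-02-01: 387 days.
Flexible Spending Account — status full-time ✓ (not excluded); service 387 days ≥ 180 days ✓; site Reno ✗ (not Omaha) → not eligible.
Health Insurance — service 387 days < 24 months (≈720 days) ✗ → not eligible.
AD&D Coverage — status full-time ✓; service 387 days < 24 months (≈720 days) ✗ → not eligible.
Phone Allowance — status full-time ✓ (not excluded); service 387 days ≥ 6 months (≈180 days) ✓; site Reno ✗ (not Pune) → not eligible.
Bereavement Leave — status full-time ✗ (requires part-time, seasonal, or temporary) → not eligible.
RSU Program — status full-time ✓; service 387 days ≥ 12 months (≈360 days) ✓; 45 hrs/wk ≥ 20 ✓ → eligible.
Profit Sharing Plan — site Reno ✗ (not Lyon, Leeds, or Pune) → not eligible.
Volunteer Time Off — status full-time ✓ (not excluded); dept Logistics ✗ → not eligible.

RSU Program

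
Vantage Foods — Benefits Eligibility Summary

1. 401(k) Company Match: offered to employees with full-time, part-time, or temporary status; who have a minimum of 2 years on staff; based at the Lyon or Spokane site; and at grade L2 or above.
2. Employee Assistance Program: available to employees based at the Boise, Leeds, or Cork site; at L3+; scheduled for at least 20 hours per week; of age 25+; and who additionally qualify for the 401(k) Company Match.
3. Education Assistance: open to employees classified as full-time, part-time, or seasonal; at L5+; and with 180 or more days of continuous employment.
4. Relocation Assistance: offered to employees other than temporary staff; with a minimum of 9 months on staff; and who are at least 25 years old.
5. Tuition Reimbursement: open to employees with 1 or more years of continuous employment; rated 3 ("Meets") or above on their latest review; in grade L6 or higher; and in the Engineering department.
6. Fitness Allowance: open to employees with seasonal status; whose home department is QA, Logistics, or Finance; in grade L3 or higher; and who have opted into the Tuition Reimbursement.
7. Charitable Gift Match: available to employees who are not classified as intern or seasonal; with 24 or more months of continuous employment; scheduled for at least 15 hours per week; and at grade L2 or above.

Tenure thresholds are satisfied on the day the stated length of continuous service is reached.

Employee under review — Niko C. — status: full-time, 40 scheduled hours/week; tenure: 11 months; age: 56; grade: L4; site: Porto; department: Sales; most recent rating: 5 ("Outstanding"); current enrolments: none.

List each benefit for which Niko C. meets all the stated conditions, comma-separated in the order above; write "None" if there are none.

401(k) Company Match — status full-time ✓; service 11 months < 2 years (≈730 days) ✗ → not eligible.
Employee Assistance Program — site Porto ✗ (not Boise, Leeds, or Cork) → not eligible.
Education Assistance — status full-time ✓; grade L4 < L5 ✗ → not eligible.
Relocation Assistance — status full-time ✓ (not excluded); service 11 months ≥ 9 months ✓; age 56 ≥ 25 ✓ → eligible.
Tuition Reimbursement — service 11 months < 1 year (≈365 days) ✗ → not eligible.
Fitness Allowance — status full-time ✗ (requires seasonal) → not eligible.
Charitable Gift Match — status full-time ✓ (not excluded); service 11 months < 24 months ✗ → not eligible.

Relocation Assistance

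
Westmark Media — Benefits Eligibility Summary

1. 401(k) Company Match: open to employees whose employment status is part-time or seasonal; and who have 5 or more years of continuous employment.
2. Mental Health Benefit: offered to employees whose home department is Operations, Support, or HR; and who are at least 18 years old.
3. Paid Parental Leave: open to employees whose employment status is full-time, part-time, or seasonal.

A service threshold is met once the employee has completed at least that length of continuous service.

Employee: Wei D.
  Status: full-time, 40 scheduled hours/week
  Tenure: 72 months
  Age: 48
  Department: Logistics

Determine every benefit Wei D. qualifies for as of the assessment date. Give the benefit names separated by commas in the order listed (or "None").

401(k) Company Match — status full-time ✗ (requires part-time or seasonal) → not eligible.
Mental Health Benefit — dept Logistics ✗ → not eligible.
Paid Parental Leave — status full-time ✓ → eligible.

Paid Parental Leave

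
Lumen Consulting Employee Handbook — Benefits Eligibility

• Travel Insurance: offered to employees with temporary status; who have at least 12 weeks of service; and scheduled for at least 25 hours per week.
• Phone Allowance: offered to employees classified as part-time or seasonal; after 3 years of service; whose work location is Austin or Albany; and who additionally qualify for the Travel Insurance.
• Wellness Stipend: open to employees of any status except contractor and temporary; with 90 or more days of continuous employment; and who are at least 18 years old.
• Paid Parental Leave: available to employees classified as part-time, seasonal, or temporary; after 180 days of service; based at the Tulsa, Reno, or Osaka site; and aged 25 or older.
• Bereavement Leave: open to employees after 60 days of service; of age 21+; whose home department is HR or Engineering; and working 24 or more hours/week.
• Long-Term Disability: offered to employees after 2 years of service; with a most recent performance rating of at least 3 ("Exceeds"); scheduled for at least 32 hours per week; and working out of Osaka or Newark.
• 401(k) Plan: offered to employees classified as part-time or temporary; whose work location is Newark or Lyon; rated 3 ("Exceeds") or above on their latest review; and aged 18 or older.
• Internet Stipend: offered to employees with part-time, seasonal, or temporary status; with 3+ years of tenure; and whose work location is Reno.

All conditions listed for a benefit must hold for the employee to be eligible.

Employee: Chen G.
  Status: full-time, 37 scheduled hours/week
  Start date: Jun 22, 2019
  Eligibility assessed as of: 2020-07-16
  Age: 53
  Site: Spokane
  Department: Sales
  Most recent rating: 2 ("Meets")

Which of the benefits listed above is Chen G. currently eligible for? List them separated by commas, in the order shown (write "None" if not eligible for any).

Service from Jun 22, 2019 to 2020-07-16: 390 days.
Travel Insurance — status full-time ✗ (requires temporary) → not eligible.
Phone Allowance — status full-time ✗ (requires part-time or seasonal) → not eligible.
Wellness Stipend — status full-time ✓ (not excluded); service 390 days ≥ 90 days ✓; age 53 ≥ 18 ✓ → eligible.
Paid Parental Leave — status full-time ✗ (requires part-time, seasonal, or temporary) → not eligible.
Bereavement Leave — service 390 days ≥ 60 days ✓; age 53 ≥ 21 ✓; dept Sales ✗ → not eligible.
Long-Term Disability — service 390 days < 2 years (≈730 days) ✗ → not eligible.
401(k) Plan — status full-time ✗ (requires part-time or temporary) → not eligible.
Internet Stipend — status full-time ✗ (requires part-time, seasonal, or temporary) → not eligible.

Wellness Stipend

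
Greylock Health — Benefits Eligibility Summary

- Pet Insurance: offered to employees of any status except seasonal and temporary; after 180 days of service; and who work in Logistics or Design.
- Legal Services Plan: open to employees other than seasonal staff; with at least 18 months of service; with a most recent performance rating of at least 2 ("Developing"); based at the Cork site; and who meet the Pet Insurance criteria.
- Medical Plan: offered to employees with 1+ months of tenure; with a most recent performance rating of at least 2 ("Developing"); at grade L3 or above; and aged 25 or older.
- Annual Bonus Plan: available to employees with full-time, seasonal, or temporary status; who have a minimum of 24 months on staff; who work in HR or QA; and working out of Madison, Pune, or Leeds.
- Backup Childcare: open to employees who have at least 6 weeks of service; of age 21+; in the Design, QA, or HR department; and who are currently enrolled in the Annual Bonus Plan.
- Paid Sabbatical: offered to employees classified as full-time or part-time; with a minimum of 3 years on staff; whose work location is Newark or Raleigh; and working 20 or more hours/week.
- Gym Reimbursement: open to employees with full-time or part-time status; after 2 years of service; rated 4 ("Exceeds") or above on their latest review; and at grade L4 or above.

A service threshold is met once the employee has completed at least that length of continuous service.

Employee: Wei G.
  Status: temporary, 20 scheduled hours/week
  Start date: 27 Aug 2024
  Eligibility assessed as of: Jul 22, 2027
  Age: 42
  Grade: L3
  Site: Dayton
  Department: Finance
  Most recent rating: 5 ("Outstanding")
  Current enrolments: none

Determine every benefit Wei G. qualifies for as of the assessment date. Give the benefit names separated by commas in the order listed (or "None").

Service from 27 Aug 2024 to Jul 22, 2027: 1059 days.
Pet Insurance — status temporary ✗ (excluded) → not eligible.
Legal Services Plan — status temporary ✓ (not excluded); service 1059 days ≥ 18 months (≈540 days) ✓; rating 5 ≥ 2 ✓; site Dayton ✗ (not Cork) → not eligible.
Medical Plan — service 1059 days ≥ 1 month (≈30 days) ✓; rating 5 ≥ 2 ✓; grade L3 ≥ L3 ✓; age 42 ≥ 25 ✓ → eligible.
Annual Bonus Plan — status temporary ✓; service 1059 days ≥ 24 months (≈720 days) ✓; dept Finance ✗ → not eligible.
Backup Childcare — service 1059 days ≥ 6 weeks (≈42 days) ✓; age 42 ≥ 21 ✓; dept Finance ✗ → not eligible.
Paid Sabbatical — status temporary ✗ (requires full-time or part-time) → not eligible.
Gym Reimbursement — status temporary ✗ (requires full-time or part-time) → not eligible.

Medical Plan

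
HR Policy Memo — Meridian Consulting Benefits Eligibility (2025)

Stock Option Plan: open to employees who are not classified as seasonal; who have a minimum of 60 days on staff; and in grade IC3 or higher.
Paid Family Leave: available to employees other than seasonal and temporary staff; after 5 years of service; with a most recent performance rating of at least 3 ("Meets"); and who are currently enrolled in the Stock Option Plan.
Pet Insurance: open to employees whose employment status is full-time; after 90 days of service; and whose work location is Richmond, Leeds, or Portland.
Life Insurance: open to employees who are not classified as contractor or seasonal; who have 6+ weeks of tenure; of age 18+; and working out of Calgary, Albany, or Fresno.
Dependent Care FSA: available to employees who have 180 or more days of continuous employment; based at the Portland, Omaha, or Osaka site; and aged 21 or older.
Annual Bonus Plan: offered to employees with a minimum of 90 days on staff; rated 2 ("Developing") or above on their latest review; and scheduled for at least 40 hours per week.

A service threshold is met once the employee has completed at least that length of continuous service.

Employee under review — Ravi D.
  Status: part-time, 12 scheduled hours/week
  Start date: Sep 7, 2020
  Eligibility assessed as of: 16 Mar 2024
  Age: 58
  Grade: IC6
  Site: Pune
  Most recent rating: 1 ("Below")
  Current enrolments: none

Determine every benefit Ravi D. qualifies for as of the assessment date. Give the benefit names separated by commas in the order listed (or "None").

Service from Sep 7, 2020 to 16 Mar 2024: 1286 days.
Stock Option Plan — status part-time ✓ (not excluded); service 1286 days ≥ 60 days ✓; grade IC6 ≥ IC3 ✓ → eligible.
Paid Family Leave — status part-time ✓ (not excluded); service 1286 days < 5 years (≈1825 days) ✗ → not eligible.
Pet Insurance — status part-time ✗ (requires full-time) → not eligible.
Life Insurance — status part-time ✓ (not excluded); service 1286 days ≥ 6 weeks (≈42 days) ✓; age 58 ≥ 18 ✓; site Pune ✗ (not Calgary, Albany, or Fresno) → not eligible.
Dependent Care FSA — service 1286 days ≥ 180 days ✓; site Pune ✗ (not Portland, Omaha, or Osaka) → not eligible.
Annual Bonus Plan — service 1286 days ≥ 90 days ✓; rating 1 < 2 ✗ → not eligible.

Stock Option Plan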